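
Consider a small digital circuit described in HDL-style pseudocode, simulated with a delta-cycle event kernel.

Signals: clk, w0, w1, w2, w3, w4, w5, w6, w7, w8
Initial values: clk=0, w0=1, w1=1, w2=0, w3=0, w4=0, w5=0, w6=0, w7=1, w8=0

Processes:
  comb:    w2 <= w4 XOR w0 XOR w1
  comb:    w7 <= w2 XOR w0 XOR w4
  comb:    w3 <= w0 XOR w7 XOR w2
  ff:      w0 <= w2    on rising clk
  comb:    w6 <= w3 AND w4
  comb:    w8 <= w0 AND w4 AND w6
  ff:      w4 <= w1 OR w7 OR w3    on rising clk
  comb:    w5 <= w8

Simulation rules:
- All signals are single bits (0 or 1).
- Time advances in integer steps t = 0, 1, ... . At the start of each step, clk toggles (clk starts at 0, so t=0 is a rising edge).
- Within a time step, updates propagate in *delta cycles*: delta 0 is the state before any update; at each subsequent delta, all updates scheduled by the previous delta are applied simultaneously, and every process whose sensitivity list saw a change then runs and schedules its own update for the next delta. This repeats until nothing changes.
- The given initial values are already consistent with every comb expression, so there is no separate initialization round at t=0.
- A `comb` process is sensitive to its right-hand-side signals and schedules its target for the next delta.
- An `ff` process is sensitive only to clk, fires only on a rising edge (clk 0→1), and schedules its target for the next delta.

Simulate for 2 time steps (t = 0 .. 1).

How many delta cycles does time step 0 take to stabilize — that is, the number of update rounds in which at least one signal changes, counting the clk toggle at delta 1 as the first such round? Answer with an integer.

t0.Δ0 clk=0 w3=0 w2=0 w7=1 w0=1 w1=1 w6=0 w4=0 w5=0 w8=0
t0.Δ1 clk=1 w3=0 w2=0 w7=1 w0=1 w1=1 w6=0 w4=0 w5=0 w8=0
t0.Δ2 clk=1 w3=0 w2=0 w7=1 w0=0 w1=1 w6=0 w4=1 w5=0 w8=0
t0.Δ3 clk=1 w3=1 w2=0 w7=1 w0=0 w1=1 w6=0 w4=1 w5=0 w8=0
t0.Δ4 clk=1 w3=1 w2=0 w7=1 w0=0 w1=1 w6=1 w4=1 w5=0 w8=0
t1.Δ0 clk=1 w3=1 w2=0 w7=1 w0=0 w1=1 w6=1 w4=1 w5=0 w8=0
t1.Δ1 clk=0 w3=1 w2=0 w7=1 w0=0 w1=1 w6=1 w4=1 w5=0 w8=0

4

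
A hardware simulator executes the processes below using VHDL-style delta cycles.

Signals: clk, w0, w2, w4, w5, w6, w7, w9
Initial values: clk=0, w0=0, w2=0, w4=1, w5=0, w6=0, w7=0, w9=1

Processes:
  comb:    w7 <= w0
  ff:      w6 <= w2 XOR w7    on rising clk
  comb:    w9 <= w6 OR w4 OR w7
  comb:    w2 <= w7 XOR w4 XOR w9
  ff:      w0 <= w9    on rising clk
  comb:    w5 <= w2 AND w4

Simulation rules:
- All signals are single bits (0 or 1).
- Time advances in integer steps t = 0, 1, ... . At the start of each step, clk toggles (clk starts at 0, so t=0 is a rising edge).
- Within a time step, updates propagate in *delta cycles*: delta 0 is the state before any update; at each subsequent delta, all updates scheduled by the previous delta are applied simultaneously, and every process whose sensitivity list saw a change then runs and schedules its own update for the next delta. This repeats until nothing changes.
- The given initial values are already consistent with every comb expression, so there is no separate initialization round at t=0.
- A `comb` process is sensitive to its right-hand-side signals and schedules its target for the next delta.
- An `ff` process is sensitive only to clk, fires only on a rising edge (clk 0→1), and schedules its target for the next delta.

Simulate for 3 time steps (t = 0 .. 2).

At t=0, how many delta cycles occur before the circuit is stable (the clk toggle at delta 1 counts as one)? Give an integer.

5

t0.Δ0 w6=0 w7=0 w9=1 w0=0 w4=1 clk=0 w5=0 w2=0
t0.Δ1 w6=0 w7=0 w9=1 w0=0 w4=1 clk=1 w5=0 w2=0
t0.Δ2 w6=0 w7=0 w9=1 w0=1 w4=1 clk=1 w5=0 w2=0
t0.Δ3 w6=0 w7=1 w9=1 w0=1 w4=1 clk=1 w5=0 w2=0
t0.Δ4 w6=0 w7=1 w9=1 w0=1 w4=1 clk=1 w5=0 w2=1
t0.Δ5 w6=0 w7=1 w9=1 w0=1 w4=1 clk=1 w5=1 w2=1
t1.Δ0 w6=0 w7=1 w9=1 w0=1 w4=1 clk=1 w5=1 w2=1
t1.Δ1 w6=0 w7=1 w9=1 w0=1 w4=1 clk=0 w5=1 w2=1
t2.Δ0 w6=0 w7=1 w9=1 w0=1 w4=1 clk=0 w5=1 w2=1
t2.Δ1 w6=0 w7=1 w9=1 w0=1 w4=1 clk=1 w5=1 w2=1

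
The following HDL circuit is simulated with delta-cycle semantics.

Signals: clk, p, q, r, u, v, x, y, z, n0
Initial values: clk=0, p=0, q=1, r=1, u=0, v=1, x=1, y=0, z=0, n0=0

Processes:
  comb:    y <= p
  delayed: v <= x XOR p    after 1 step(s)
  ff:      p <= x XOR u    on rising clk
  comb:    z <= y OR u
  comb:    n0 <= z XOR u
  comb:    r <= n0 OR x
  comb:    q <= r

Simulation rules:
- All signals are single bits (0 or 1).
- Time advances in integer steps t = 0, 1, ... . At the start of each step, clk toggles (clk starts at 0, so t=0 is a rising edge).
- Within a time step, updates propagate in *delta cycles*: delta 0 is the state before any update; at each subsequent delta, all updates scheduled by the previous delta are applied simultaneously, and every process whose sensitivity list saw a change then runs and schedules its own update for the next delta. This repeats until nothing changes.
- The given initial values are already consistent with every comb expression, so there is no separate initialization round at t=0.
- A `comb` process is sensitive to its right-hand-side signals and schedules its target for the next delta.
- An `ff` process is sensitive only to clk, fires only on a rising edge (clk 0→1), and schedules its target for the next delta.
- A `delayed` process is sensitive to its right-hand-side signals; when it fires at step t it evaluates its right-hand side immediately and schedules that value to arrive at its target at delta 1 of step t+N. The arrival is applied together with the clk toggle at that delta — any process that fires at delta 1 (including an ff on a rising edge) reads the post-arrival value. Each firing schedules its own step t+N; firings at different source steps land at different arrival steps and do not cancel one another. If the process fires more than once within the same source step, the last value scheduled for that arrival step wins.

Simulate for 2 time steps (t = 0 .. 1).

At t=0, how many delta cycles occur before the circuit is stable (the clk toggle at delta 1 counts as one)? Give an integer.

t=0 Δ0: v=1 clk=0 z=0 u=0 y=0 r=1 n0=0 p=0 q=1 x=1
  Δ1: clk:0→1
  Δ2: p:0→1
  Δ3: y:0→1
  Δ4: z:0→1
  Δ5: n0:0→1
  (5Δ to stable)
t=1 Δ0: v=1 clk=1 z=1 u=0 y=1 r=1 n0=1 p=1 q=1 x=1
  Δ1: v:1→0, clk:1→0
  (1Δ to stable)

5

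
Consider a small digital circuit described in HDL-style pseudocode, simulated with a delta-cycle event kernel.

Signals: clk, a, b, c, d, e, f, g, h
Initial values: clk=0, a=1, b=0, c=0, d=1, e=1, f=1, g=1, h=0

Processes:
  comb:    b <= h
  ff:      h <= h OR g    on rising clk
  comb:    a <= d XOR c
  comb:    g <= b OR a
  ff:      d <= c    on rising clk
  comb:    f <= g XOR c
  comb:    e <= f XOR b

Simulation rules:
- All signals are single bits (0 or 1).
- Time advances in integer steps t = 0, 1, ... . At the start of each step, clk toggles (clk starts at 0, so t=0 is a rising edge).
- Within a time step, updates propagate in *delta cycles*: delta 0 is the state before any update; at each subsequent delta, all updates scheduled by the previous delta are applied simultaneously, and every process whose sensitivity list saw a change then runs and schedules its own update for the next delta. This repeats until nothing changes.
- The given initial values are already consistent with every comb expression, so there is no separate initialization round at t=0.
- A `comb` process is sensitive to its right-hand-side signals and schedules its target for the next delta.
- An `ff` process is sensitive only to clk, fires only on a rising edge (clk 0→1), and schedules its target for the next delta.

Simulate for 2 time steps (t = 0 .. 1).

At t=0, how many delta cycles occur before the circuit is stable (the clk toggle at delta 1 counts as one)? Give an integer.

t0.Δ0 d=1 f=1 c=0 e=1 a=1 h=0 b=0 clk=0 g=1
t0.Δ1 d=1 f=1 c=0 e=1 a=1 h=0 b=0 clk=1 g=1
t0.Δ2 d=0 f=1 c=0 e=1 a=1 h=1 b=0 clk=1 g=1
t0.Δ3 d=0 f=1 c=0 e=1 a=0 h=1 b=1 clk=1 g=1
t0.Δ4 d=0 f=1 c=0 e=0 a=0 h=1 b=1 clk=1 g=1
t1.Δ0 d=0 f=1 c=0 e=0 a=0 h=1 b=1 clk=1 g=1
t1.Δ1 d=0 f=1 c=0 e=0 a=0 h=1 b=1 clk=0 g=1

4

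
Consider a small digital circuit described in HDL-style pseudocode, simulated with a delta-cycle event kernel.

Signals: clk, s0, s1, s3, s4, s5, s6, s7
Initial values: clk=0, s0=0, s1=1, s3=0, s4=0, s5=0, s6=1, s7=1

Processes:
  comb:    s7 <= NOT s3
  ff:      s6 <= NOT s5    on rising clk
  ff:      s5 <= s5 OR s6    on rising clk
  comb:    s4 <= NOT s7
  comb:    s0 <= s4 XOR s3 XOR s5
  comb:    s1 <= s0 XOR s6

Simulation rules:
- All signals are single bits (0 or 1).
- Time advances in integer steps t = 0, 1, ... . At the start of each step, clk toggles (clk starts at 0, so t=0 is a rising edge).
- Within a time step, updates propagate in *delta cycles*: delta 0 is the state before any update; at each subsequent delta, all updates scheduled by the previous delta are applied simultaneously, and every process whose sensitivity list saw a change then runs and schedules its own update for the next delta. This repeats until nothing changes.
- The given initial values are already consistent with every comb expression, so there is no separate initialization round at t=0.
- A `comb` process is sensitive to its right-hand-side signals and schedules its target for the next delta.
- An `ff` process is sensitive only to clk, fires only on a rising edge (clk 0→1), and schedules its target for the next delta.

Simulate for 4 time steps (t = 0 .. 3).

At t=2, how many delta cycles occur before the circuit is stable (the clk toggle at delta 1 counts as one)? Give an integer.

3

[bits: s5,s6,s1,s3,s0,clk,s7,s4]
t=0: Δ0=01100010 Δ1=01100110 Δ2=11100110 Δ3=11101110 Δ4=11001110 | 4Δ
t=1: Δ0=11001110 Δ1=11001010 | 1Δ
t=2: Δ0=11001010 Δ1=11001110 Δ2=10001110 Δ3=10101110 | 3Δ
t=3: Δ0=10101110 Δ1=10101010 | 1Δ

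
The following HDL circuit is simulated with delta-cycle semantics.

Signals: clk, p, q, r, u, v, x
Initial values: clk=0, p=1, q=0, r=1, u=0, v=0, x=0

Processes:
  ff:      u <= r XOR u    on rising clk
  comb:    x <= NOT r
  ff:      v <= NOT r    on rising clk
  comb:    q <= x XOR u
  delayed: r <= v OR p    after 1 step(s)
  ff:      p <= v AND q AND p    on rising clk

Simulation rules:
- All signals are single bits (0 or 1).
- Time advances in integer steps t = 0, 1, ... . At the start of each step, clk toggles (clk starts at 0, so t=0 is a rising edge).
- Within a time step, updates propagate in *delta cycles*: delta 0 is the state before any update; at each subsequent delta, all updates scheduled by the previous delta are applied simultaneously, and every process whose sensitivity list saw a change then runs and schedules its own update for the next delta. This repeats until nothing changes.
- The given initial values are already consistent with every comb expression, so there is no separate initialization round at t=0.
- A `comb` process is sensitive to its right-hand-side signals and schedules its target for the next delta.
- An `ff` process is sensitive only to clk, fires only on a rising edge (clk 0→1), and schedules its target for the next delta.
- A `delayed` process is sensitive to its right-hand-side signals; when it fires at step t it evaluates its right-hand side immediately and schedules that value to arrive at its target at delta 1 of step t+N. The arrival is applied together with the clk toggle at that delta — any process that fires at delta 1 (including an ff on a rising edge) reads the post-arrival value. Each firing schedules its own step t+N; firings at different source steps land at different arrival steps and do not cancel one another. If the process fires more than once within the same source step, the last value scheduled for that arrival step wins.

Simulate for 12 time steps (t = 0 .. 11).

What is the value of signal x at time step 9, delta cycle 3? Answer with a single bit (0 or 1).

[bits: r,x,clk,v,p,u,q]
t=0: Δ0=1000100 Δ1=1010100 Δ2=1010010 Δ3=1010011 | 3Δ
t=1: Δ0=1010011 Δ1=0000011 Δ2=0100011 Δ3=0100010 | 3Δ
t=2: Δ0=0100010 Δ1=0110010 Δ2=0111010 | 2Δ
t=3: Δ0=0111010 Δ1=1101010 Δ2=1001010 Δ3=1001011 | 3Δ
t=4: Δ0=1001011 Δ1=1011011 Δ2=1010001 Δ3=1010000 | 3Δ
t=5: Δ0=1010000 Δ1=0000000 Δ2=0100000 Δ3=0100001 | 3Δ
t=6: Δ0=0100001 Δ1=0110001 Δ2=0111001 | 2Δ
t=7: Δ0=0111001 Δ1=1101001 Δ2=1001001 Δ3=1001000 | 3Δ
t=8: Δ0=1001000 Δ1=1011000 Δ2=1010010 Δ3=1010011 | 3Δ
t=9: Δ0=1010011 Δ1=0000011 Δ2=0100011 Δ3=0100010 | 3Δ
t=10: Δ0=0100010 Δ1=0110010 Δ2=0111010 | 2Δ
t=11: Δ0=0111010 Δ1=1101010 Δ2=1001010 Δ3=1001011 | 3Δ

1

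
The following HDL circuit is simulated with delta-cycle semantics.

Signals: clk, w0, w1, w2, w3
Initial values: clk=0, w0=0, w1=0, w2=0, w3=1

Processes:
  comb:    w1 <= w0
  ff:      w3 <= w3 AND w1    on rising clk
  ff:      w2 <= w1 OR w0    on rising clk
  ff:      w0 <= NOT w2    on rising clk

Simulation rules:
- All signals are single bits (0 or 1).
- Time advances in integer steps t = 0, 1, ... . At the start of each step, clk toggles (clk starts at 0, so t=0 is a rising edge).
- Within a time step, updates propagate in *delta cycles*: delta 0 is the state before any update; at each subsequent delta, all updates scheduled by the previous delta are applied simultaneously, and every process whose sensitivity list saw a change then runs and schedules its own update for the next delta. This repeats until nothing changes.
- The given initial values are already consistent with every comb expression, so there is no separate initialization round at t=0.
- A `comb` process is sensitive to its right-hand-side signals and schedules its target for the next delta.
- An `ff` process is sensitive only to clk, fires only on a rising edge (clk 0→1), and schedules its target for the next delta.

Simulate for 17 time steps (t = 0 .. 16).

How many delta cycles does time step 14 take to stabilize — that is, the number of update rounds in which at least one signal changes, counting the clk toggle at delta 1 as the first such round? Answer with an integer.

2

t=0 Δ0: w0=0 clk=0 w3=1 w1=0 w2=0
  Δ1: clk:0→1
  Δ2: w0:0→1, w3:1→0
  Δ3: w1:0→1
  (3Δ to stable)
t=1 Δ0: w0=1 clk=1 w3=0 w1=1 w2=0
  Δ1: clk:1→0
  (1Δ to stable)
t=2 Δ0: w0=1 clk=0 w3=0 w1=1 w2=0
  Δ1: clk:0→1
  Δ2: w2:0→1
  (2Δ to stable)
t=3 Δ0: w0=1 clk=1 w3=0 w1=1 w2=1
  Δ1: clk:1→0
  (1Δ to stable)
t=4 Δ0: w0=1 clk=0 w3=0 w1=1 w2=1
  Δ1: clk:0→1
  Δ2: w0:1→0
  Δ3: w1:1→0
  (3Δ to stable)
t=5 Δ0: w0=0 clk=1 w3=0 w1=0 w2=1
  Δ1: clk:1→0
  (1Δ to stable)
t=6 Δ0: w0=0 clk=0 w3=0 w1=0 w2=1
  Δ1: clk:0→1
  Δ2: w2:1→0
  (2Δ to stable)
t=7 Δ0: w0=0 clk=1 w3=0 w1=0 w2=0
  Δ1: clk:1→0
  (1Δ to stable)
t=8 Δ0: w0=0 clk=0 w3=0 w1=0 w2=0
  Δ1: clk:0→1
  Δ2: w0:0→1
  Δ3: w1:0→1
  (3Δ to stable)
t=9 Δ0: w0=1 clk=1 w3=0 w1=1 w2=0
  Δ1: clk:1→0
  (1Δ to stable)
t=10 Δ0: w0=1 clk=0 w3=0 w1=1 w2=0
  Δ1: clk:0→1
  Δ2: w2:0→1
  (2Δ to stable)
t=11 Δ0: w0=1 clk=1 w3=0 w1=1 w2=1
  Δ1: clk:1→0
  (1Δ to stable)
t=12 Δ0: w0=1 clk=0 w3=0 w1=1 w2=1
  Δ1: clk:0→1
  Δ2: w0:1→0
  Δ3: w1:1→0
  (3Δ to stable)
t=13 Δ0: w0=0 clk=1 w3=0 w1=0 w2=1
  Δ1: clk:1→0
  (1Δ to stable)
t=14 Δ0: w0=0 clk=0 w3=0 w1=0 w2=1
  Δ1: clk:0→1
  Δ2: w2:1→0
  (2Δ to stable)
t=15 Δ0: w0=0 clk=1 w3=0 w1=0 w2=0
  Δ1: clk:1→0
  (1Δ to stable)
t=16 Δ0: w0=0 clk=0 w3=0 w1=0 w2=0
  Δ1: clk:0→1
  Δ2: w0:0→1
  Δ3: w1:0→1
  (3Δ to stable)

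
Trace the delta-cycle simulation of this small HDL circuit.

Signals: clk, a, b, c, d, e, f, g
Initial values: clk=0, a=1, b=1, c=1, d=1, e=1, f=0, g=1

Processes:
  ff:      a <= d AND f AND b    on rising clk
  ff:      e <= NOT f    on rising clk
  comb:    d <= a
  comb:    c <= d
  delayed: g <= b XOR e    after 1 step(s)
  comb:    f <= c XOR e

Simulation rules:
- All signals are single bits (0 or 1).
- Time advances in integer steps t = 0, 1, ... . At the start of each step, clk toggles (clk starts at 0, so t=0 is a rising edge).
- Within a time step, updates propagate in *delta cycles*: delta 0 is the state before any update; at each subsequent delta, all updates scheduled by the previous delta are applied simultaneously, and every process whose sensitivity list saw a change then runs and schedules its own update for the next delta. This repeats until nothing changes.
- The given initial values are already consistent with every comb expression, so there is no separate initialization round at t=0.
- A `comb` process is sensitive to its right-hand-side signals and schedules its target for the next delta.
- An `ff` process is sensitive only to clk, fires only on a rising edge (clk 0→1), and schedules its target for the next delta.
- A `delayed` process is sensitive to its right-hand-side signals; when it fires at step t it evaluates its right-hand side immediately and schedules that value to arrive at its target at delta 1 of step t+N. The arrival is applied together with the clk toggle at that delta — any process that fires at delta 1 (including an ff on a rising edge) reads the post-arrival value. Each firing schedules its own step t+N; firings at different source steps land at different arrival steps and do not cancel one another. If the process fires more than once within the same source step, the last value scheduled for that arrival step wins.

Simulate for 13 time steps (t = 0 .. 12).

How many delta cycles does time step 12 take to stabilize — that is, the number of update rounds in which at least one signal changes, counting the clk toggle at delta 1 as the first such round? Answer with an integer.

3

t=0 Δ0: g=1 d=1 clk=0 b=1 f=0 c=1 a=1 e=1
  Δ1: clk:0→1
  Δ2: a:1→0
  Δ3: d:1→0
  Δ4: c:1→0
  Δ5: f:0→1
  (5Δ to stable)
t=1 Δ0: g=1 d=0 clk=1 b=1 f=1 c=0 a=0 e=1
  Δ1: clk:1→0
  (1Δ to stable)
t=2 Δ0: g=1 d=0 clk=0 b=1 f=1 c=0 a=0 e=1
  Δ1: clk:0→1
  Δ2: e:1→0
  Δ3: f:1→0
  (3Δ to stable)
t=3 Δ0: g=1 d=0 clk=1 b=1 f=0 c=0 a=0 e=0
  Δ1: clk:1→0
  (1Δ to stable)
t=4 Δ0: g=1 d=0 clk=0 b=1 f=0 c=0 a=0 e=0
  Δ1: clk:0→1
  Δ2: e:0→1
  Δ3: f:0→1
  (3Δ to stable)
t=5 Δ0: g=1 d=0 clk=1 b=1 f=1 c=0 a=0 e=1
  Δ1: g:1→0, clk:1→0
  (1Δ to stable)
t=6 Δ0: g=0 d=0 clk=0 b=1 f=1 c=0 a=0 e=1
  Δ1: clk:0→1
  Δ2: e:1→0
  Δ3: f:1→0
  (3Δ to stable)
t=7 Δ0: g=0 d=0 clk=1 b=1 f=0 c=0 a=0 e=0
  Δ1: g:0→1, clk:1→0
  (1Δ to stable)
t=8 Δ0: g=1 d=0 clk=0 b=1 f=0 c=0 a=0 e=0
  Δ1: clk:0→1
  Δ2: e:0→1
  Δ3: f:0→1
  (3Δ to stable)
t=9 Δ0: g=1 d=0 clk=1 b=1 f=1 c=0 a=0 e=1
  Δ1: g:1→0, clk:1→0
  (1Δ to stable)
t=10 Δ0: g=0 d=0 clk=0 b=1 f=1 c=0 a=0 e=1
  Δ1: clk:0→1
  Δ2: e:1→0
  Δ3: f:1→0
  (3Δ to stable)
t=11 Δ0: g=0 d=0 clk=1 b=1 f=0 c=0 a=0 e=0
  Δ1: g:0→1, clk:1→0
  (1Δ to stable)
t=12 Δ0: g=1 d=0 clk=0 b=1 f=0 c=0 a=0 e=0
  Δ1: clk:0→1
  Δ2: e:0→1
  Δ3: f:0→1
  (3Δ to stable)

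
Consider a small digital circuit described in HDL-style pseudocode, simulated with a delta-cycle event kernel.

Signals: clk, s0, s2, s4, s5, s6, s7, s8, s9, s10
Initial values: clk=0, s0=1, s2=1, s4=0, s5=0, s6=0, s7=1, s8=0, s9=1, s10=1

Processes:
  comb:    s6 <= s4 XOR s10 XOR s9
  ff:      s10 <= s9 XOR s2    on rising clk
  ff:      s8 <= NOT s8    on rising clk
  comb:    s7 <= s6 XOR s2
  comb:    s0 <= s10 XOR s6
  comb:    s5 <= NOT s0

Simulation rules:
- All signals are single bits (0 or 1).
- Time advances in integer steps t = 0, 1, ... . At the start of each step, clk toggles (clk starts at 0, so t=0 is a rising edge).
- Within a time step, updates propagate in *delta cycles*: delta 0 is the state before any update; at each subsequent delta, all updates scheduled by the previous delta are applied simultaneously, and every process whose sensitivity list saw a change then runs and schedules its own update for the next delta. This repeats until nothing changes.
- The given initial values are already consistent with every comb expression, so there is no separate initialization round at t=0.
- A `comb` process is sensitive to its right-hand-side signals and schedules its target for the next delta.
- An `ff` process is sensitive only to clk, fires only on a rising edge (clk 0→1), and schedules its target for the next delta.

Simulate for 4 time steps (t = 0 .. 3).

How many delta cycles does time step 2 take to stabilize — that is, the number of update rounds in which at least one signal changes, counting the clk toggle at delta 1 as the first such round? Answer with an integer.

2

t0.Δ0 s0=1 s9=1 s8=0 s4=0 clk=0 s5=0 s6=0 s10=1 s7=1 s2=1
t0.Δ1 s0=1 s9=1 s8=0 s4=0 clk=1 s5=0 s6=0 s10=1 s7=1 s2=1
t0.Δ2 s0=1 s9=1 s8=1 s4=0 clk=1 s5=0 s6=0 s10=0 s7=1 s2=1
t0.Δ3 s0=0 s9=1 s8=1 s4=0 clk=1 s5=0 s6=1 s10=0 s7=1 s2=1
t0.Δ4 s0=1 s9=1 s8=1 s4=0 clk=1 s5=1 s6=1 s10=0 s7=0 s2=1
t0.Δ5 s0=1 s9=1 s8=1 s4=0 clk=1 s5=0 s6=1 s10=0 s7=0 s2=1
t1.Δ0 s0=1 s9=1 s8=1 s4=0 clk=1 s5=0 s6=1 s10=0 s7=0 s2=1
t1.Δ1 s0=1 s9=1 s8=1 s4=0 clk=0 s5=0 s6=1 s10=0 s7=0 s2=1
t2.Δ0 s0=1 s9=1 s8=1 s4=0 clk=0 s5=0 s6=1 s10=0 s7=0 s2=1
t2.Δ1 s0=1 s9=1 s8=1 s4=0 clk=1 s5=0 s6=1 s10=0 s7=0 s2=1
t2.Δ2 s0=1 s9=1 s8=0 s4=0 clk=1 s5=0 s6=1 s10=0 s7=0 s2=1
t3.Δ0 s0=1 s9=1 s8=0 s4=0 clk=1 s5=0 s6=1 s10=0 s7=0 s2=1
t3.Δ1 s0=1 s9=1 s8=0 s4=0 clk=0 s5=0 s6=1 s10=0 s7=0 s2=1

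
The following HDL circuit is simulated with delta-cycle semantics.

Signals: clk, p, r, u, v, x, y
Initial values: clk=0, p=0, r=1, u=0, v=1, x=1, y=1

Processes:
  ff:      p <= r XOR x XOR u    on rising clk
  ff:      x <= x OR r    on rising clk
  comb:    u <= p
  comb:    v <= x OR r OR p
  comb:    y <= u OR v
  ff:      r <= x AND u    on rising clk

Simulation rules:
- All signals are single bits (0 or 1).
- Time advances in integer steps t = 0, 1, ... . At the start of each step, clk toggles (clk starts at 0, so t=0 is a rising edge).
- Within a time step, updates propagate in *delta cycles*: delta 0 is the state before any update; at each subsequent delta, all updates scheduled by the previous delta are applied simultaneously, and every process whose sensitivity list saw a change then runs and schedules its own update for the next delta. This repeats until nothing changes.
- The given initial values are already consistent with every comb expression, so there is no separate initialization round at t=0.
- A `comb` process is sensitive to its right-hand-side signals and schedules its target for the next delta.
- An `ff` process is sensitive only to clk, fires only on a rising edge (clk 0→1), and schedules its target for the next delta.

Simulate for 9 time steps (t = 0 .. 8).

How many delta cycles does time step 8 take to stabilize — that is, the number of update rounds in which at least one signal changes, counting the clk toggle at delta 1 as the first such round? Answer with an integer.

t0.Δ0 r=1 y=1 x=1 u=0 p=0 v=1 clk=0
t0.Δ1 r=1 y=1 x=1 u=0 p=0 v=1 clk=1
t0.Δ2 r=0 y=1 x=1 u=0 p=0 v=1 clk=1
t1.Δ0 r=0 y=1 x=1 u=0 p=0 v=1 clk=1
t1.Δ1 r=0 y=1 x=1 u=0 p=0 v=1 clk=0
t2.Δ0 r=0 y=1 x=1 u=0 p=0 v=1 clk=0
t2.Δ1 r=0 y=1 x=1 u=0 p=0 v=1 clk=1
t2.Δ2 r=0 y=1 x=1 u=0 p=1 v=1 clk=1
t2.Δ3 r=0 y=1 x=1 u=1 p=1 v=1 clk=1
t3.Δ0 r=0 y=1 x=1 u=1 p=1 v=1 clk=1
t3.Δ1 r=0 y=1 x=1 u=1 p=1 v=1 clk=0
t4.Δ0 r=0 y=1 x=1 u=1 p=1 v=1 clk=0
t4.Δ1 r=0 y=1 x=1 u=1 p=1 v=1 clk=1
t4.Δ2 r=1 y=1 x=1 u=1 p=0 v=1 clk=1
t4.Δ3 r=1 y=1 x=1 u=0 p=0 v=1 clk=1
t5.Δ0 r=1 y=1 x=1 u=0 p=0 v=1 clk=1
t5.Δ1 r=1 y=1 x=1 u=0 p=0 v=1 clk=0
t6.Δ0 r=1 y=1 x=1 u=0 p=0 v=1 clk=0
t6.Δ1 r=1 y=1 x=1 u=0 p=0 v=1 clk=1
t6.Δ2 r=0 y=1 x=1 u=0 p=0 v=1 clk=1
t7.Δ0 r=0 y=1 x=1 u=0 p=0 v=1 clk=1
t7.Δ1 r=0 y=1 x=1 u=0 p=0 v=1 clk=0
t8.Δ0 r=0 y=1 x=1 u=0 p=0 v=1 clk=0
t8.Δ1 r=0 y=1 x=1 u=0 p=0 v=1 clk=1
t8.Δ2 r=0 y=1 x=1 u=0 p=1 v=1 clk=1
t8.Δ3 r=0 y=1 x=1 u=1 p=1 v=1 clk=1

3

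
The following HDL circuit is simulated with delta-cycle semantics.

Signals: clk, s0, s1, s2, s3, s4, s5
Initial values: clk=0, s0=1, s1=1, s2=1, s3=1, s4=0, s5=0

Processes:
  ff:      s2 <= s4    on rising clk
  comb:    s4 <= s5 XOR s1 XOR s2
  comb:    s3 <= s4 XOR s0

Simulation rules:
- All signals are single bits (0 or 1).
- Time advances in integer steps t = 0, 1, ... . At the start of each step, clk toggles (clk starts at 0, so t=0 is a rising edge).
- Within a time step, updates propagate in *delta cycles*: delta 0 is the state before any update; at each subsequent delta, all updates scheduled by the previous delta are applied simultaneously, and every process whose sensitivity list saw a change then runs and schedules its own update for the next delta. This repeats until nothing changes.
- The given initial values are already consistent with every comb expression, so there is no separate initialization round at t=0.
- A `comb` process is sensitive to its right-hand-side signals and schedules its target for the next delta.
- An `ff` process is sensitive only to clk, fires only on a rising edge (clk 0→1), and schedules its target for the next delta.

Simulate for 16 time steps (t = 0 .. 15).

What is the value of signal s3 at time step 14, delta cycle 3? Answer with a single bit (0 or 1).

0

[bits: s4,s0,s3,s5,s2,s1,clk]
t=0: Δ0=0110110 Δ1=0110111 Δ2=0110011 Δ3=1110011 Δ4=1100011 | 4Δ
t=1: Δ0=1100011 Δ1=1100010 | 1Δ
t=2: Δ0=1100010 Δ1=1100011 Δ2=1100111 Δ3=0100111 Δ4=0110111 | 4Δ
t=3: Δ0=0110111 Δ1=0110110 | 1Δ
t=4: Δ0=0110110 Δ1=0110111 Δ2=0110011 Δ3=1110011 Δ4=1100011 | 4Δ
t=5: Δ0=1100011 Δ1=1100010 | 1Δ
t=6: Δ0=1100010 Δ1=1100011 Δ2=1100111 Δ3=0100111 Δ4=0110111 | 4Δ
t=7: Δ0=0110111 Δ1=0110110 | 1Δ
t=8: Δ0=0110110 Δ1=0110111 Δ2=0110011 Δ3=1110011 Δ4=1100011 | 4Δ
t=9: Δ0=1100011 Δ1=1100010 | 1Δ
t=10: Δ0=1100010 Δ1=1100011 Δ2=1100111 Δ3=0100111 Δ4=0110111 | 4Δ
t=11: Δ0=0110111 Δ1=0110110 | 1Δ
t=12: Δ0=0110110 Δ1=0110111 Δ2=0110011 Δ3=1110011 Δ4=1100011 | 4Δ
t=13: Δ0=1100011 Δ1=1100010 | 1Δ
t=14: Δ0=1100010 Δ1=1100011 Δ2=1100111 Δ3=0100111 Δ4=0110111 | 4Δ
t=15: Δ0=0110111 Δ1=0110110 | 1Δ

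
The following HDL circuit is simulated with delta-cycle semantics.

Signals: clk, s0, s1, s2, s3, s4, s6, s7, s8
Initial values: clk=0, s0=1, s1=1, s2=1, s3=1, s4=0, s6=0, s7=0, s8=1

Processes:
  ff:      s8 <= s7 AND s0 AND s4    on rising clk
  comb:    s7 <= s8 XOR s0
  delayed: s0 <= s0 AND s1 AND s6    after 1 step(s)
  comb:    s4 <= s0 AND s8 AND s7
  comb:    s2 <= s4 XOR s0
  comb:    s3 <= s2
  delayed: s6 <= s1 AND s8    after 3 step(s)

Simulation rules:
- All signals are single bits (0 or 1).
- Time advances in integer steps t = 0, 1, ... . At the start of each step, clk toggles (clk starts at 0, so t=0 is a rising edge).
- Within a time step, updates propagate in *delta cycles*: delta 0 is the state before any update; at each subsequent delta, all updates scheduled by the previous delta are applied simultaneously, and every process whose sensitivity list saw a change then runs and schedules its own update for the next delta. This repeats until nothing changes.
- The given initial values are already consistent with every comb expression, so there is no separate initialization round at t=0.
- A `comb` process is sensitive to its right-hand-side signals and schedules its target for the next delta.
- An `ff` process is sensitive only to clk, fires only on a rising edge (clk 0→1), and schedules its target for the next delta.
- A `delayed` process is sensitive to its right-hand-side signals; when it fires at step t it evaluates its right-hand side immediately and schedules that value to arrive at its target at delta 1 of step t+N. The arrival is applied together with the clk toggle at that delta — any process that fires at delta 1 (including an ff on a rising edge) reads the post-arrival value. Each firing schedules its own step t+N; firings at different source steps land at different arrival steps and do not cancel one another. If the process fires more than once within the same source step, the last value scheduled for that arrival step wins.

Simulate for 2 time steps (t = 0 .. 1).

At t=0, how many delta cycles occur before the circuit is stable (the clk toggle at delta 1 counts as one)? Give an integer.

t=0 Δ0: s1=1 s4=0 clk=0 s6=0 s3=1 s0=1 s2=1 s7=0 s8=1
  Δ1: clk:0→1
  Δ2: s8:1→0
  Δ3: s7:0→1
  (3Δ to stable)
t=1 Δ0: s1=1 s4=0 clk=1 s6=0 s3=1 s0=1 s2=1 s7=1 s8=0
  Δ1: clk:1→0
  (1Δ to stable)

3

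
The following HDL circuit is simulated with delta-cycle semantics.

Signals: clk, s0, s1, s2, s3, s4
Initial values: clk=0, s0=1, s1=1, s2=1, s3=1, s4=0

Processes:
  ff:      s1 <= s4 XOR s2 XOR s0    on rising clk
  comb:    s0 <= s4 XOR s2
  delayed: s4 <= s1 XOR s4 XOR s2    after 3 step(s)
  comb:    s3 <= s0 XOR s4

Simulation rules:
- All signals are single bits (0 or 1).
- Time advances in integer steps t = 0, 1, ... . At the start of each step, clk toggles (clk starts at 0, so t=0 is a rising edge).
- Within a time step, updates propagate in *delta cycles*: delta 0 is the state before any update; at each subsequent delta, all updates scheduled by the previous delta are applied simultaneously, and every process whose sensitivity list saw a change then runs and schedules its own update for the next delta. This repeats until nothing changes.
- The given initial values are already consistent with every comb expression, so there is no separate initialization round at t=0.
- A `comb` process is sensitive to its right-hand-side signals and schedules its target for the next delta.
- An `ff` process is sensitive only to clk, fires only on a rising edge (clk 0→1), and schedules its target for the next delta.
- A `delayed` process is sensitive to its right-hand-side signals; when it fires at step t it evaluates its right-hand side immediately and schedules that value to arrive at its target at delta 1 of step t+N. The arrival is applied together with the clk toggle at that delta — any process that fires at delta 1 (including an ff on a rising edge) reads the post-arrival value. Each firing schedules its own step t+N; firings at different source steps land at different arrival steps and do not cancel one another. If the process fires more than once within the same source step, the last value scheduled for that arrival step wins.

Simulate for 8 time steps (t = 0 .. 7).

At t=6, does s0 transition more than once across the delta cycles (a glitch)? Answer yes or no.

no

[bits: s2,s4,s1,s0,s3,clk]
t=0: Δ0=101110 Δ1=101111 Δ2=100111 | 2Δ
t=1: Δ0=100111 Δ1=100110 | 1Δ
t=2: Δ0=100110 Δ1=100111 | 1Δ
t=3: Δ0=100111 Δ1=110110 Δ2=110000 Δ3=110010 | 3Δ
t=4: Δ0=110010 Δ1=110011 | 1Δ
t=5: Δ0=110011 Δ1=110010 | 1Δ
t=6: Δ0=110010 Δ1=100011 Δ2=101101 Δ3=101111 | 3Δ
t=7: Δ0=101111 Δ1=101110 | 1Δ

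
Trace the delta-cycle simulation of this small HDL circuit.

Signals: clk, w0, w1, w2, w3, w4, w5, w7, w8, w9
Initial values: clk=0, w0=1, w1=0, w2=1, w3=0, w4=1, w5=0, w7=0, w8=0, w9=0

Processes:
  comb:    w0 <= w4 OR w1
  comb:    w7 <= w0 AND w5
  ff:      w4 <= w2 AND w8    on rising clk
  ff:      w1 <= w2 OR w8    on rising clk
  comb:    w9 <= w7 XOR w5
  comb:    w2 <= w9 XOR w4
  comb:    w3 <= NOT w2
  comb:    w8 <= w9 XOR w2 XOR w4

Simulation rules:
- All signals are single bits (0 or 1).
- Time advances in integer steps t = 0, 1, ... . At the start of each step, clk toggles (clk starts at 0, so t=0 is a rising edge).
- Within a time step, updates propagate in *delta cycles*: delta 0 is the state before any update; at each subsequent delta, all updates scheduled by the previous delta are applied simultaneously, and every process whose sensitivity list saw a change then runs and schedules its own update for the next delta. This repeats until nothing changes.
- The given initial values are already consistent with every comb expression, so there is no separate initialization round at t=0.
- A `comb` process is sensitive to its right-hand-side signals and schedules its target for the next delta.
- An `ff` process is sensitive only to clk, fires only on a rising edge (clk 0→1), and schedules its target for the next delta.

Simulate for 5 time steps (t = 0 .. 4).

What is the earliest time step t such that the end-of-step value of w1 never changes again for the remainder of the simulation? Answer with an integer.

t0.Δ0 w9=0 w8=0 w5=0 w0=1 w7=0 w1=0 w3=0 w4=1 w2=1 clk=0
t0.Δ1 w9=0 w8=0 w5=0 w0=1 w7=0 w1=0 w3=0 w4=1 w2=1 clk=1
t0.Δ2 w9=0 w8=0 w5=0 w0=1 w7=0 w1=1 w3=0 w4=0 w2=1 clk=1
t0.Δ3 w9=0 w8=1 w5=0 w0=1 w7=0 w1=1 w3=0 w4=0 w2=0 clk=1
t0.Δ4 w9=0 w8=0 w5=0 w0=1 w7=0 w1=1 w3=1 w4=0 w2=0 clk=1
t1.Δ0 w9=0 w8=0 w5=0 w0=1 w7=0 w1=1 w3=1 w4=0 w2=0 clk=1
t1.Δ1 w9=0 w8=0 w5=0 w0=1 w7=0 w1=1 w3=1 w4=0 w2=0 clk=0
t2.Δ0 w9=0 w8=0 w5=0 w0=1 w7=0 w1=1 w3=1 w4=0 w2=0 clk=0
t2.Δ1 w9=0 w8=0 w5=0 w0=1 w7=0 w1=1 w3=1 w4=0 w2=0 clk=1
t2.Δ2 w9=0 w8=0 w5=0 w0=1 w7=0 w1=0 w3=1 w4=0 w2=0 clk=1
t2.Δ3 w9=0 w8=0 w5=0 w0=0 w7=0 w1=0 w3=1 w4=0 w2=0 clk=1
t3.Δ0 w9=0 w8=0 w5=0 w0=0 w7=0 w1=0 w3=1 w4=0 w2=0 clk=1
t3.Δ1 w9=0 w8=0 w5=0 w0=0 w7=0 w1=0 w3=1 w4=0 w2=0 clk=0
t4.Δ0 w9=0 w8=0 w5=0 w0=0 w7=0 w1=0 w3=1 w4=0 w2=0 clk=0
t4.Δ1 w9=0 w8=0 w5=0 w0=0 w7=0 w1=0 w3=1 w4=0 w2=0 clk=1

2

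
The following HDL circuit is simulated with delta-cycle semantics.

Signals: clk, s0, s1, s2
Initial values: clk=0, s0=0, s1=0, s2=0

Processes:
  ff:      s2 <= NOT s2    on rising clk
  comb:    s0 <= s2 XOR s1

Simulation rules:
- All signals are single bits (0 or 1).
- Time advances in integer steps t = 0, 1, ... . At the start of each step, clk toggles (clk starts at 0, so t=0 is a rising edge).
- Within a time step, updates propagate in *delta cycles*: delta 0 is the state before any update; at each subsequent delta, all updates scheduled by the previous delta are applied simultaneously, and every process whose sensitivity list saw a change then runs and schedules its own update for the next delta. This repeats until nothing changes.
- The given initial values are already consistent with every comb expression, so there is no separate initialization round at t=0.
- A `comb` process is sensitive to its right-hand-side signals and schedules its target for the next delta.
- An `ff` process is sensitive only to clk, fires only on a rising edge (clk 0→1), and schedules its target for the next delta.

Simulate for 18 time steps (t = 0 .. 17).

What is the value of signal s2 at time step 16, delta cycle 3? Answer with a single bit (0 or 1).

t0.Δ0 s0=0 s1=0 clk=0 s2=0
t0.Δ1 s0=0 s1=0 clk=1 s2=0
t0.Δ2 s0=0 s1=0 clk=1 s2=1
t0.Δ3 s0=1 s1=0 clk=1 s2=1
t1.Δ0 s0=1 s1=0 clk=1 s2=1
t1.Δ1 s0=1 s1=0 clk=0 s2=1
t2.Δ0 s0=1 s1=0 clk=0 s2=1
t2.Δ1 s0=1 s1=0 clk=1 s2=1
t2.Δ2 s0=1 s1=0 clk=1 s2=0
t2.Δ3 s0=0 s1=0 clk=1 s2=0
t3.Δ0 s0=0 s1=0 clk=1 s2=0
t3.Δ1 s0=0 s1=0 clk=0 s2=0
t4.Δ0 s0=0 s1=0 clk=0 s2=0
t4.Δ1 s0=0 s1=0 clk=1 s2=0
t4.Δ2 s0=0 s1=0 clk=1 s2=1
t4.Δ3 s0=1 s1=0 clk=1 s2=1
t5.Δ0 s0=1 s1=0 clk=1 s2=1
t5.Δ1 s0=1 s1=0 clk=0 s2=1
t6.Δ0 s0=1 s1=0 clk=0 s2=1
t6.Δ1 s0=1 s1=0 clk=1 s2=1
t6.Δ2 s0=1 s1=0 clk=1 s2=0
t6.Δ3 s0=0 s1=0 clk=1 s2=0
t7.Δ0 s0=0 s1=0 clk=1 s2=0
t7.Δ1 s0=0 s1=0 clk=0 s2=0
t8.Δ0 s0=0 s1=0 clk=0 s2=0
t8.Δ1 s0=0 s1=0 clk=1 s2=0
t8.Δ2 s0=0 s1=0 clk=1 s2=1
t8.Δ3 s0=1 s1=0 clk=1 s2=1
t9.Δ0 s0=1 s1=0 clk=1 s2=1
t9.Δ1 s0=1 s1=0 clk=0 s2=1
t10.Δ0 s0=1 s1=0 clk=0 s2=1
t10.Δ1 s0=1 s1=0 clk=1 s2=1
t10.Δ2 s0=1 s1=0 clk=1 s2=0
t10.Δ3 s0=0 s1=0 clk=1 s2=0
t11.Δ0 s0=0 s1=0 clk=1 s2=0
t11.Δ1 s0=0 s1=0 clk=0 s2=0
t12.Δ0 s0=0 s1=0 clk=0 s2=0
t12.Δ1 s0=0 s1=0 clk=1 s2=0
t12.Δ2 s0=0 s1=0 clk=1 s2=1
t12.Δ3 s0=1 s1=0 clk=1 s2=1
t13.Δ0 s0=1 s1=0 clk=1 s2=1
t13.Δ1 s0=1 s1=0 clk=0 s2=1
t14.Δ0 s0=1 s1=0 clk=0 s2=1
t14.Δ1 s0=1 s1=0 clk=1 s2=1
t14.Δ2 s0=1 s1=0 clk=1 s2=0
t14.Δ3 s0=0 s1=0 clk=1 s2=0
t15.Δ0 s0=0 s1=0 clk=1 s2=0
t15.Δ1 s0=0 s1=0 clk=0 s2=0
t16.Δ0 s0=0 s1=0 clk=0 s2=0
t16.Δ1 s0=0 s1=0 clk=1 s2=0
t16.Δ2 s0=0 s1=0 clk=1 s2=1
t16.Δ3 s0=1 s1=0 clk=1 s2=1
t17.Δ0 s0=1 s1=0 clk=1 s2=1
t17.Δ1 s0=1 s1=0 clk=0 s2=1

1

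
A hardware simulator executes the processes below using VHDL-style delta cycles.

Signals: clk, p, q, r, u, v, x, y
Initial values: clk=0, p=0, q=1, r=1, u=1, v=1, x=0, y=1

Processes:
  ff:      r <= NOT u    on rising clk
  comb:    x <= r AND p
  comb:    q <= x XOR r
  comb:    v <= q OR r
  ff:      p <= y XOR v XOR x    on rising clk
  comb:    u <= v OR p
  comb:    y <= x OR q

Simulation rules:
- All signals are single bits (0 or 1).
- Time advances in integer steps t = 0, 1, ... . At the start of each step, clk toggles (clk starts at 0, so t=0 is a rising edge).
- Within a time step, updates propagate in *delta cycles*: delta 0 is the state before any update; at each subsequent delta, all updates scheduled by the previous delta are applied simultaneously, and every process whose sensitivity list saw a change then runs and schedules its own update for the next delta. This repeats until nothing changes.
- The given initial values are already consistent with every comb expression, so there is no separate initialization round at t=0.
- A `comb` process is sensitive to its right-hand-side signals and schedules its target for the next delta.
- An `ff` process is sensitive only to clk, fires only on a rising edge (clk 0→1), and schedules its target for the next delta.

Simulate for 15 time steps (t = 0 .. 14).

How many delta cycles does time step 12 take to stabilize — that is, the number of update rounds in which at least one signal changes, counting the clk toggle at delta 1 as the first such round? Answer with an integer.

t=0 Δ0: clk=0 y=1 q=1 x=0 u=1 r=1 v=1 p=0
  Δ1: clk:0→1
  Δ2: r:1→0
  Δ3: q:1→0
  Δ4: y:1→0, v:1→0
  Δ5: u:1→0
  (5Δ to stable)
t=1 Δ0: clk=1 y=0 q=0 x=0 u=0 r=0 v=0 p=0
  Δ1: clk:1→0
  (1Δ to stable)
t=2 Δ0: clk=0 y=0 q=0 x=0 u=0 r=0 v=0 p=0
  Δ1: clk:0→1
  Δ2: r:0→1
  Δ3: q:0→1, v:0→1
  Δ4: y:0→1, u:0→1
  (4Δ to stable)
t=3 Δ0: clk=1 y=1 q=1 x=0 u=1 r=1 v=1 p=0
  Δ1: clk:1→0
  (1Δ to stable)
t=4 Δ0: clk=0 y=1 q=1 x=0 u=1 r=1 v=1 p=0
  Δ1: clk:0→1
  Δ2: r:1→0
  Δ3: q:1→0
  Δ4: y:1→0, v:1→0
  Δ5: u:1→0
  (5Δ to stable)
t=5 Δ0: clk=1 y=0 q=0 x=0 u=0 r=0 v=0 p=0
  Δ1: clk:1→0
  (1Δ to stable)
t=6 Δ0: clk=0 y=0 q=0 x=0 u=0 r=0 v=0 p=0
  Δ1: clk:0→1
  Δ2: r:0→1
  Δ3: q:0→1, v:0→1
  Δ4: y:0→1, u:0→1
  (4Δ to stable)
t=7 Δ0: clk=1 y=1 q=1 x=0 u=1 r=1 v=1 p=0
  Δ1: clk:1→0
  (1Δ to stable)
t=8 Δ0: clk=0 y=1 q=1 x=0 u=1 r=1 v=1 p=0
  Δ1: clk:0→1
  Δ2: r:1→0
  Δ3: q:1→0
  Δ4: y:1→0, v:1→0
  Δ5: u:1→0
  (5Δ to stable)
t=9 Δ0: clk=1 y=0 q=0 x=0 u=0 r=0 v=0 p=0
  Δ1: clk:1→0
  (1Δ to stable)
t=10 Δ0: clk=0 y=0 q=0 x=0 u=0 r=0 v=0 p=0
  Δ1: clk:0→1
  Δ2: r:0→1
  Δ3: q:0→1, v:0→1
  Δ4: y:0→1, u:0→1
  (4Δ to stable)
t=11 Δ0: clk=1 y=1 q=1 x=0 u=1 r=1 v=1 p=0
  Δ1: clk:1→0
  (1Δ to stable)
t=12 Δ0: clk=0 y=1 q=1 x=0 u=1 r=1 v=1 p=0
  Δ1: clk:0→1
  Δ2: r:1→0
  Δ3: q:1→0
  Δ4: y:1→0, v:1→0
  Δ5: u:1→0
  (5Δ to stable)
t=13 Δ0: clk=1 y=0 q=0 x=0 u=0 r=0 v=0 p=0
  Δ1: clk:1→0
  (1Δ to stable)
t=14 Δ0: clk=0 y=0 q=0 x=0 u=0 r=0 v=0 p=0
  Δ1: clk:0→1
  Δ2: r:0→1
  Δ3: q:0→1, v:0→1
  Δ4: y:0→1, u:0→1
  (4Δ to stable)

5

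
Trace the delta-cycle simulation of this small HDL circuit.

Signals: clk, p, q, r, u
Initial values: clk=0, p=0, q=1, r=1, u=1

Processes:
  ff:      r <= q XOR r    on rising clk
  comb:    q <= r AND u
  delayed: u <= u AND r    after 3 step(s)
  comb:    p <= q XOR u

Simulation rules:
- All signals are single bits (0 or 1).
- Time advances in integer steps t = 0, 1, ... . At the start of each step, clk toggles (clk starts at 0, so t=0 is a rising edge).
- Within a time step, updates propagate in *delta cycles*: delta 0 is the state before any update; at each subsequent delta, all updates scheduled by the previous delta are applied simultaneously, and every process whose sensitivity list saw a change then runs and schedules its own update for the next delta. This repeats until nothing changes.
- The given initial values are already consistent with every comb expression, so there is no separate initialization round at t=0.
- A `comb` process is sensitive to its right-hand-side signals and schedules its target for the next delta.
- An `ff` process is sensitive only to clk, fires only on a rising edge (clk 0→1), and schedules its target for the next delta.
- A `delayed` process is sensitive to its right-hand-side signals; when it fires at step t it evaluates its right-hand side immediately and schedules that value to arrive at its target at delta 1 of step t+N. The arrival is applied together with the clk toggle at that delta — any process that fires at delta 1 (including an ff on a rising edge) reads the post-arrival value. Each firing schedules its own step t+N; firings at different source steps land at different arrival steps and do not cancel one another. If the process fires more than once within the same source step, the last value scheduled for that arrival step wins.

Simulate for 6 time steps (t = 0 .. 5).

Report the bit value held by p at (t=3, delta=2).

[bits: p,q,r,clk,u]
t=0: Δ0=01101 Δ1=01111 Δ2=01011 Δ3=00011 Δ4=10011 | 4Δ
t=1: Δ0=10011 Δ1=10001 | 1Δ
t=2: Δ0=10001 Δ1=10011 | 1Δ
t=3: Δ0=10011 Δ1=10000 Δ2=00000 | 2Δ
t=4: Δ0=00000 Δ1=00010 | 1Δ
t=5: Δ0=00010 Δ1=00000 | 1Δ

0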